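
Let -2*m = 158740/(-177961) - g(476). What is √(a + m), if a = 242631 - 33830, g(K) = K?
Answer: 29*√7871942712529/177961 ≈ 457.21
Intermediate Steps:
m = 42434088/177961 (m = -(158740/(-177961) - 1*476)/2 = -(158740*(-1/177961) - 476)/2 = -(-158740/177961 - 476)/2 = -½*(-84868176/177961) = 42434088/177961 ≈ 238.45)
a = 208801
√(a + m) = √(208801 + 42434088/177961) = √(37200868849/177961) = 29*√7871942712529/177961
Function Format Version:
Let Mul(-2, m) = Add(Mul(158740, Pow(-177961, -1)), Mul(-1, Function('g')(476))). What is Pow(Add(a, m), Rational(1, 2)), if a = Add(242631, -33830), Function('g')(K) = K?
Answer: Mul(Rational(29, 177961), Pow(7871942712529, Rational(1, 2))) ≈ 457.21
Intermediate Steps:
m = Rational(42434088, 177961) (m = Mul(Rational(-1, 2), Add(Mul(158740, Pow(-177961, -1)), Mul(-1, 476))) = Mul(Rational(-1, 2), Add(Mul(158740, Rational(-1, 177961)), -476)) = Mul(Rational(-1, 2), Add(Rational(-158740, 177961), -476)) = Mul(Rational(-1, 2), Rational(-84868176, 177961)) = Rational(42434088, 177961) ≈ 238.45)
a = 208801
Pow(Add(a, m), Rational(1, 2)) = Pow(Add(208801, Rational(42434088, 177961)), Rational(1, 2)) = Pow(Rational(37200868849, 177961), Rational(1, 2)) = Mul(Rational(29, 177961), Pow(7871942712529, Rational(1, 2)))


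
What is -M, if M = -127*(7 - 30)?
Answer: -2921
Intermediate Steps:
M = 2921 (M = -127*(-23) = 2921)
-M = -1*2921 = -2921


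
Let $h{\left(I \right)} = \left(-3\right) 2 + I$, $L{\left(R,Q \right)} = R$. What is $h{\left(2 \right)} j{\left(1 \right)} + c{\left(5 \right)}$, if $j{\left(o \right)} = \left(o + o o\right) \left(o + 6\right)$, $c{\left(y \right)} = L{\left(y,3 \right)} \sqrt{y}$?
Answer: $-56 + 5 \sqrt{5} \approx -44.82$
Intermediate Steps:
$c{\left(y \right)} = y^{\frac{3}{2}}$ ($c{\left(y \right)} = y \sqrt{y} = y^{\frac{3}{2}}$)
$j{\left(o \right)} = \left(6 + o\right) \left(o + o^{2}\right)$ ($j{\left(o \right)} = \left(o + o^{2}\right) \left(6 + o\right) = \left(6 + o\right) \left(o + o^{2}\right)$)
$h{\left(I \right)} = -6 + I$
$h{\left(2 \right)} j{\left(1 \right)} + c{\left(5 \right)} = \left(-6 + 2\right) 1 \left(6 + 1^{2} + 7 \cdot 1\right) + 5^{\frac{3}{2}} = - 4 \cdot 1 \left(6 + 1 + 7\right) + 5 \sqrt{5} = - 4 \cdot 1 \cdot 14 + 5 \sqrt{5} = \left(-4\right) 14 + 5 \sqrt{5} = -56 + 5 \sqrt{5}$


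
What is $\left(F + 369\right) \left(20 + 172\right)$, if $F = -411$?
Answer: $-8064$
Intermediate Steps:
$\left(F + 369\right) \left(20 + 172\right) = \left(-411 + 369\right) \left(20 + 172\right) = \left(-42\right) 192 = -8064$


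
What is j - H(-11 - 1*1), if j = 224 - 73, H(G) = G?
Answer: 163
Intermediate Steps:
j = 151
j - H(-11 - 1*1) = 151 - (-11 - 1*1) = 151 - (-11 - 1) = 151 - 1*(-12) = 151 + 12 = 163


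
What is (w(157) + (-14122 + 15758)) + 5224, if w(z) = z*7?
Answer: 7959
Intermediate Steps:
w(z) = 7*z
(w(157) + (-14122 + 15758)) + 5224 = (7*157 + (-14122 + 15758)) + 5224 = (1099 + 1636) + 5224 = 2735 + 5224 = 7959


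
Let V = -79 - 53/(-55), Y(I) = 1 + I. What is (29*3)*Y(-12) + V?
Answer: -56927/55 ≈ -1035.0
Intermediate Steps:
V = -4292/55 (V = -79 - 53*(-1/55) = -79 + 53/55 = -4292/55 ≈ -78.036)
(29*3)*Y(-12) + V = (29*3)*(1 - 12) - 4292/55 = 87*(-11) - 4292/55 = -957 - 4292/55 = -56927/55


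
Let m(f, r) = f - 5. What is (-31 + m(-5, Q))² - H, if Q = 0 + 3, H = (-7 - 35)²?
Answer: -83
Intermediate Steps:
H = 1764 (H = (-42)² = 1764)
Q = 3
m(f, r) = -5 + f
(-31 + m(-5, Q))² - H = (-31 + (-5 - 5))² - 1*1764 = (-31 - 10)² - 1764 = (-41)² - 1764 = 1681 - 1764 = -83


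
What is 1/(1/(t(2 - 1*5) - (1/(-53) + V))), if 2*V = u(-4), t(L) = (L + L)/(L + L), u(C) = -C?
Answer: -52/53 ≈ -0.98113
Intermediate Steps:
t(L) = 1 (t(L) = (2*L)/((2*L)) = (2*L)*(1/(2*L)) = 1)
V = 2 (V = (-1*(-4))/2 = (1/2)*4 = 2)
1/(1/(t(2 - 1*5) - (1/(-53) + V))) = 1/(1/(1 - (1/(-53) + 2))) = 1/(1/(1 - (-1/53 + 2))) = 1/(1/(1 - 1*105/53)) = 1/(1/(1 - 105/53)) = 1/(1/(-52/53)) = 1/(-53/52) = -52/53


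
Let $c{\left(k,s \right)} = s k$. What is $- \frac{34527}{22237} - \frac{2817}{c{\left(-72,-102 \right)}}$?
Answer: $- \frac{35134213}{18145392} \approx -1.9363$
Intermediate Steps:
$c{\left(k,s \right)} = k s$
$- \frac{34527}{22237} - \frac{2817}{c{\left(-72,-102 \right)}} = - \frac{34527}{22237} - \frac{2817}{\left(-72\right) \left(-102\right)} = \left(-34527\right) \frac{1}{22237} - \frac{2817}{7344} = - \frac{34527}{22237} - \frac{313}{816} = - \frac{35134213}{18145392}$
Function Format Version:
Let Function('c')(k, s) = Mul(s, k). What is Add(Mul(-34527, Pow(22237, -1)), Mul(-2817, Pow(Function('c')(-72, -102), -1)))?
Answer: Rational(-35134213, 18145392) ≈ -1.9363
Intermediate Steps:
Function('c')(k, s) = Mul(k, s)
Add(Mul(-34527, Pow(22237, -1)), Mul(-2817, Pow(Function('c')(-72, -102), -1))) = Add(Mul(-34527, Pow(22237, -1)), Mul(-2817, Pow(Mul(-72, -102), -1))) = Add(Mul(-34527, Rational(1, 22237)), Mul(-2817, Pow(7344, -1))) = Add(Rational(-34527, 22237), Mul(-2817, Rational(1, 7344))) = Add(Rational(-34527, 22237), Rational(-313, 816)) = Rational(-35134213, 18145392)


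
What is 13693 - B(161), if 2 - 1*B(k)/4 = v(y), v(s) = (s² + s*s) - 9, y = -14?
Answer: 15217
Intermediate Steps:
v(s) = -9 + 2*s² (v(s) = (s² + s²) - 9 = 2*s² - 9 = -9 + 2*s²)
B(k) = -1524 (B(k) = 8 - 4*(-9 + 2*(-14)²) = 8 - 4*(-9 + 2*196) = 8 - 4*(-9 + 392) = 8 - 4*383 = 8 - 1532 = -1524)
13693 - B(161) = 13693 - 1*(-1524) = 13693 + 1524 = 15217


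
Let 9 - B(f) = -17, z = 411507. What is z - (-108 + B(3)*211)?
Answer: 406129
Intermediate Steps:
B(f) = 26 (B(f) = 9 - 1*(-17) = 9 + 17 = 26)
z - (-108 + B(3)*211) = 411507 - (-108 + 26*211) = 411507 - (-108 + 5486) = 411507 - 1*5378 = 411507 - 5378 = 406129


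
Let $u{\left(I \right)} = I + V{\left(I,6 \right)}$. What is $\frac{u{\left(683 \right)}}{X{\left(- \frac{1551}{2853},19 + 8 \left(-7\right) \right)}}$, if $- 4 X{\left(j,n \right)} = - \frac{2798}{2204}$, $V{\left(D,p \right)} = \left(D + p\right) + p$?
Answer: $\frac{6074224}{1399} \approx 4341.8$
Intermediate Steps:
$V{\left(D,p \right)} = D + 2 p$
$X{\left(j,n \right)} = \frac{1399}{4408}$ ($X{\left(j,n \right)} = - \frac{\left(-2798\right) \frac{1}{2204}}{4} = \left(- \frac{1}{4}\right) \left(- \frac{1399}{1102}\right) = \frac{1399}{4408}$)
$u{\left(I \right)} = 12 + 2 I$ ($u{\left(I \right)} = I + \left(I + 2 \cdot 6\right) = I + \left(I + 12\right) = I + \left(12 + I\right) = 12 + 2 I$)
$\frac{u{\left(683 \right)}}{X{\left(- \frac{1551}{2853},19 + 8 \left(-7\right) \right)}} = \frac{12 + 2 \cdot 683}{\frac{1399}{4408}} = \left(12 + 1366\right) \frac{4408}{1399} = 1378 \cdot \frac{4408}{1399} = \frac{6074224}{1399}$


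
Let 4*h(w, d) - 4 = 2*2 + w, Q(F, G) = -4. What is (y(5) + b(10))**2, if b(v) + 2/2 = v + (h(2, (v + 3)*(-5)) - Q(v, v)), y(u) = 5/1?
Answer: 1681/4 ≈ 420.25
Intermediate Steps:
y(u) = 5 (y(u) = 5*1 = 5)
h(w, d) = 2 + w/4 (h(w, d) = 1 + (2*2 + w)/4 = 1 + (4 + w)/4 = 1 + (1 + w/4) = 2 + w/4)
b(v) = 11/2 + v (b(v) = -1 + (v + ((2 + (1/4)*2) - 1*(-4))) = -1 + (v + ((2 + 1/2) + 4)) = -1 + (v + (5/2 + 4)) = -1 + (v + 13/2) = -1 + (13/2 + v) = 11/2 + v)
(y(5) + b(10))**2 = (5 + (11/2 + 10))**2 = (5 + 31/2)**2 = (41/2)**2 = 1681/4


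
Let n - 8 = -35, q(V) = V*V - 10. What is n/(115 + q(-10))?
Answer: -27/205 ≈ -0.13171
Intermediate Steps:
q(V) = -10 + V² (q(V) = V² - 10 = -10 + V²)
n = -27 (n = 8 - 35 = -27)
n/(115 + q(-10)) = -27/(115 + (-10 + (-10)²)) = -27/(115 + (-10 + 100)) = -27/(115 + 90) = -27/205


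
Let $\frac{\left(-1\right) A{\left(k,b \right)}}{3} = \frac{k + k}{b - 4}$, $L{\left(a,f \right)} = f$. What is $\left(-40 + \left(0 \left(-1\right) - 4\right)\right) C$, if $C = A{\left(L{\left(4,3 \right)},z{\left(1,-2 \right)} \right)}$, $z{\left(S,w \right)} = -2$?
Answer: $-132$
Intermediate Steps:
$A{\left(k,b \right)} = - \frac{6 k}{-4 + b}$ ($A{\left(k,b \right)} = - 3 \frac{k + k}{b - 4} = - 3 \frac{2 k}{-4 + b} = - \frac{6 k}{-4 + b}$)
$C = 3$ ($C = \left(-6\right) 3 \frac{1}{-4 - 2} = \left(-6\right) 3 \frac{1}{-6} = \left(-6\right) 3 \left(- \frac{1}{6}\right) = 3$)
$\left(-40 + \left(0 \left(-1\right) - 4\right)\right) C = \left(-40 + \left(0 \left(-1\right) - 4\right)\right) 3 = \left(-40 + \left(0 - 4\right)\right) 3 = \left(-40 - 4\right) 3 = \left(-44\right) 3 = -132$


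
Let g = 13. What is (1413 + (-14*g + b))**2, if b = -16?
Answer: 1476225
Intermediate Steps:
(1413 + (-14*g + b))**2 = (1413 + (-14*13 - 16))**2 = (1413 + (-182 - 16))**2 = (1413 - 198)**2 = 1215**2 = 1476225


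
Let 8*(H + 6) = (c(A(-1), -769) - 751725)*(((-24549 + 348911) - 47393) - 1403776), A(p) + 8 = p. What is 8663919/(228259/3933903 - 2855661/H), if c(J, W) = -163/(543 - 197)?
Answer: 9989021121644735172531061731/66866854838761566553 ≈ 1.4939e+8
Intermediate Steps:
A(p) = -8 + p
c(J, W) = -163/346
H = 293079134910883/2768 (H = -6 + ((-163/346 - 751725)*(((-24549 + 348911) - 47393) - 1403776))/8 = -6 + (-260097013*((324362 - 47393) - 1403776)/346)/8 = -6 + (-260097013*(276969 - 1403776)/346)/8 = -6 + (-260097013/346*(-1126807))/8 = -6 + (⅛)*(293079134927491/346) = -6 + 293079134927491/2768 = 293079134910883/2768 ≈ 1.0588e+11)
8663919/(228259/3933903 - 2855661/H) = 8663919/(228259/3933903 - 2855661/293079134910883/2768) = 8663919/(228259*(1/3933903) - 2855661*2768/293079134910883) = 8663919/(228259/3933903 - 7904469648/293079134910883) = 8663919/(66866854838761566553/1152944888063327366349) = 8663919*(1152944888063327366349/66866854838761566553) = 9989021121644735172531061731/66866854838761566553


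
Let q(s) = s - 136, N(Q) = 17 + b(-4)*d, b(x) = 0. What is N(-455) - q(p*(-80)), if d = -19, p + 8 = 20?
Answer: 1113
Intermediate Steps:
p = 12 (p = -8 + 20 = 12)
N(Q) = 17 (N(Q) = 17 + 0*(-19) = 17 + 0 = 17)
q(s) = -136 + s
N(-455) - q(p*(-80)) = 17 - (-136 + 12*(-80)) = 17 - (-136 - 960) = 17 - 1*(-1096) = 17 + 1096 = 1113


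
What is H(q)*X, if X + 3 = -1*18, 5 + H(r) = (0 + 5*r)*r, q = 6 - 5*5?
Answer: -37800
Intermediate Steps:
q = -19 (q = 6 - 25 = -19)
H(r) = -5 + 5*r**2 (H(r) = -5 + (0 + 5*r)*r = -5 + (5*r)*r = -5 + 5*r**2)
X = -21 (X = -3 - 1*18 = -3 - 18 = -21)
H(q)*X = (-5 + 5*(-19)**2)*(-21) = (-5 + 5*361)*(-21) = (-5 + 1805)*(-21) = 1800*(-21) = -37800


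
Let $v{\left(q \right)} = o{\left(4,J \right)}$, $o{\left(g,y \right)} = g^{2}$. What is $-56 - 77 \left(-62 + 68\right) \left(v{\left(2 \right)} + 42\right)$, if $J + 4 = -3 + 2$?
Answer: $-26852$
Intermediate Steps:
$J = -5$ ($J = -4 + \left(-3 + 2\right) = -4 - 1 = -5$)
$v{\left(q \right)} = 16$ ($v{\left(q \right)} = 4^{2} = 16$)
$-56 - 77 \left(-62 + 68\right) \left(v{\left(2 \right)} + 42\right) = -56 - 77 \left(-62 + 68\right) \left(16 + 42\right) = -56 - 77 \cdot 6 \cdot 58 = -56 - 26796 = -26852$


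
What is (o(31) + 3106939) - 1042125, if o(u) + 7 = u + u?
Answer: 2064869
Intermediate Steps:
o(u) = -7 + 2*u (o(u) = -7 + (u + u) = -7 + 2*u)
(o(31) + 3106939) - 1042125 = ((-7 + 2*31) + 3106939) - 1042125 = ((-7 + 62) + 3106939) - 1042125 = (55 + 3106939) - 1042125 = 3106994 - 1042125 = 2064869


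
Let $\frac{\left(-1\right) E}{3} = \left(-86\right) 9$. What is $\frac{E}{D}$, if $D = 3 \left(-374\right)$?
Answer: $- \frac{387}{187} \approx -2.0695$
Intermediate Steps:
$D = -1122$
$E = 2322$ ($E = - 3 \left(\left(-86\right) 9\right) = \left(-3\right) \left(-774\right) = 2322$)
$\frac{E}{D} = \frac{2322}{-1122} = 2322 \left(- \frac{1}{1122}\right) = - \frac{387}{187}$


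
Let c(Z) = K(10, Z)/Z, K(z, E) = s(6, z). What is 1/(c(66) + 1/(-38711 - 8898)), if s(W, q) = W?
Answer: 523699/47598 ≈ 11.003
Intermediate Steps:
K(z, E) = 6
c(Z) = 6/Z
1/(c(66) + 1/(-38711 - 8898)) = 1/(6/66 + 1/(-38711 - 8898)) = 1/(6*(1/66) + 1/(-47609)) = 1/(1/11 - 1/47609) = 1/(47598/523699) = 523699/47598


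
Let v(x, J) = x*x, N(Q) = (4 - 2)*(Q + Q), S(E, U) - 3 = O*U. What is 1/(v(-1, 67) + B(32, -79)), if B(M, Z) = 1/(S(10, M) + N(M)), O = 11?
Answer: 483/484 ≈ 0.99793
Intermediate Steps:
S(E, U) = 3 + 11*U
N(Q) = 4*Q (N(Q) = 2*(2*Q) = 4*Q)
B(M, Z) = 1/(3 + 15*M) (B(M, Z) = 1/((3 + 11*M) + 4*M) = 1/(3 + 15*M))
v(x, J) = x²
1/(v(-1, 67) + B(32, -79)) = 1/((-1)² + 1/(3*(1 + 5*32))) = 1/(1 + 1/(3*(1 + 160))) = 1/(1 + (⅓)/161) = 1/(1 + (⅓)*(1/161)) = 1/(1 + 1/483) = 1/(484/483) = 483/484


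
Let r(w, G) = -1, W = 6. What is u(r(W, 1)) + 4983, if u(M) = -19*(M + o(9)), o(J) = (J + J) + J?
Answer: 4489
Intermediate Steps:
o(J) = 3*J (o(J) = 2*J + J = 3*J)
u(M) = -513 - 19*M (u(M) = -19*(M + 3*9) = -19*(M + 27) = -19*(27 + M) = -513 - 19*M)
u(r(W, 1)) + 4983 = (-513 - 19*(-1)) + 4983 = (-513 + 19) + 4983 = -494 + 4983 = 4489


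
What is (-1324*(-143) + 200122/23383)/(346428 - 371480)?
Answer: -2213675139/292895458 ≈ -7.5579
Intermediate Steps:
(-1324*(-143) + 200122/23383)/(346428 - 371480) = (189332 + 200122*(1/23383))/(-25052) = (189332 + 200122/23383)*(-1/25052) = (4427350278/23383)*(-1/25052) = -2213675139/292895458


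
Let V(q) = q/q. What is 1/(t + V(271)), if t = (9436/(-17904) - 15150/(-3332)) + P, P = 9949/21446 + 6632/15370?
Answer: 307252381017540/1817454654331559 ≈ 0.16906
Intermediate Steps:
V(q) = 1
P = 147573001/164812510 (P = 9949*(1/21446) + 6632*(1/15370) = 9949/21446 + 3316/7685 = 147573001/164812510 ≈ 0.89540)
t = 1510202273314019/307252381017540 (t = (9436/(-17904) - 15150/(-3332)) + 147573001/164812510 = (9436*(-1/17904) - 15150*(-1/3332)) + 147573001/164812510 = (-2359/4476 + 7575/1666) + 147573001/164812510 = 14987803/3728508 + 147573001/164812510 = 1510202273314019/307252381017540 ≈ 4.9152)
1/(t + V(271)) = 1/(1510202273314019/307252381017540 + 1) = 1/(1817454654331559/307252381017540) = 307252381017540/1817454654331559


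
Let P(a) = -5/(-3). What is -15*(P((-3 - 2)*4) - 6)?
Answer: 65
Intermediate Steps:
P(a) = 5/3 (P(a) = -5*(-⅓) = 5/3)
-15*(P((-3 - 2)*4) - 6) = -15*(5/3 - 6) = -15*(-13/3) = 65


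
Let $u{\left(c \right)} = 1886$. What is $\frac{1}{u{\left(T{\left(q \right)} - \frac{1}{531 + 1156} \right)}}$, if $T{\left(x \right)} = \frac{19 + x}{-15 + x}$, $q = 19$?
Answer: $\frac{1}{1886} \approx 0.00053022$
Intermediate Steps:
$T{\left(x \right)} = \frac{19 + x}{-15 + x}$
$\frac{1}{u{\left(T{\left(q \right)} - \frac{1}{531 + 1156} \right)}} = \frac{1}{1886}$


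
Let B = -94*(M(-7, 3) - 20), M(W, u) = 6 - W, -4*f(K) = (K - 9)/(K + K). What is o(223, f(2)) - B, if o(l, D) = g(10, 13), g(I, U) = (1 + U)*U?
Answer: -476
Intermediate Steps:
g(I, U) = U*(1 + U)
f(K) = -(-9 + K)/(8*K) (f(K) = -(K - 9)/(4*(K + K)) = -(-9 + K)/(4*(2*K)) = -(-9 + K)*1/(2*K)/4 = -(-9 + K)/(8*K))
o(l, D) = 182 (o(l, D) = 13*(1 + 13) = 13*14 = 182)
B = 658 (B = -94*((6 - 1*(-7)) - 20) = -94*((6 + 7) - 20) = -94*(13 - 20) = -94*(-7) = 658)
o(223, f(2)) - B = 182 - 1*658 = 182 - 658 = -476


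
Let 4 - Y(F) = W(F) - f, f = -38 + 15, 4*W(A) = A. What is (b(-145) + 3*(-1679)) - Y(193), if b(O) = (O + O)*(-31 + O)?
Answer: 184281/4 ≈ 46070.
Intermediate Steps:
W(A) = A/4
f = -23
b(O) = 2*O*(-31 + O) (b(O) = (2*O)*(-31 + O) = 2*O*(-31 + O))
Y(F) = -19 - F/4 (Y(F) = 4 - (F/4 - 1*(-23)) = 4 - (F/4 + 23) = 4 - (23 + F/4) = 4 + (-23 - F/4) = -19 - F/4)
(b(-145) + 3*(-1679)) - Y(193) = (2*(-145)*(-31 - 145) + 3*(-1679)) - (-19 - 1/4*193) = (2*(-145)*(-176) - 5037) - (-19 - 193/4) = (51040 - 5037) - 1*(-269/4) = 46003 + 269/4 = 184281/4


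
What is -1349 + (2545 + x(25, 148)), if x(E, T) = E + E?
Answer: 1246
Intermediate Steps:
x(E, T) = 2*E
-1349 + (2545 + x(25, 148)) = -1349 + (2545 + 2*25) = -1349 + (2545 + 50) = -1349 + 2595 = 1246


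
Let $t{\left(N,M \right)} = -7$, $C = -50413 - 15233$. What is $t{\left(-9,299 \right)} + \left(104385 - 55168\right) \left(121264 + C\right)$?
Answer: $2737351099$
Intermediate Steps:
$C = -65646$
$t{\left(-9,299 \right)} + \left(104385 - 55168\right) \left(121264 + C\right) = -7 + \left(104385 - 55168\right) \left(121264 - 65646\right) = -7 + 49217 \cdot 55618 = -7 + 2737351106 = 2737351099$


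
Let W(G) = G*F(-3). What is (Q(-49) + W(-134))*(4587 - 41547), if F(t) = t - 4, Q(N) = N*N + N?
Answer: -121598400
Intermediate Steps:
Q(N) = N + N**2 (Q(N) = N**2 + N = N + N**2)
F(t) = -4 + t
W(G) = -7*G (W(G) = G*(-4 - 3) = G*(-7) = -7*G)
(Q(-49) + W(-134))*(4587 - 41547) = (-49*(1 - 49) - 7*(-134))*(4587 - 41547) = (-49*(-48) + 938)*(-36960) = (2352 + 938)*(-36960) = 3290*(-36960) = -121598400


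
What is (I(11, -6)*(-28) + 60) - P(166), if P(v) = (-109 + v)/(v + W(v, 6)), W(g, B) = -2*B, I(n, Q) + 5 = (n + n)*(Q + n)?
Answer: -443577/154 ≈ -2880.4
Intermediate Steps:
I(n, Q) = -5 + 2*n*(Q + n) (I(n, Q) = -5 + (n + n)*(Q + n) = -5 + (2*n)*(Q + n) = -5 + 2*n*(Q + n))
P(v) = (-109 + v)/(-12 + v) (P(v) = (-109 + v)/(v - 2*6) = (-109 + v)/(v - 12) = (-109 + v)/(-12 + v))
(I(11, -6)*(-28) + 60) - P(166) = ((-5 + 2*11**2 + 2*(-6)*11)*(-28) + 60) - (-109 + 166)/(-12 + 166) = ((-5 + 2*121 - 132)*(-28) + 60) - 57/154 = ((-5 + 242 - 132)*(-28) + 60) - 57/154 = (105*(-28) + 60) - 1*57/154 = (-2940 + 60) - 57/154 = -2880 - 57/154 = -443577/154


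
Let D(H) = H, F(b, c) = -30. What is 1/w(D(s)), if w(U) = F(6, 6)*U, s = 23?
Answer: -1/690 ≈ -0.0014493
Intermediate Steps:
w(U) = -30*U
1/w(D(s)) = 1/(-30*23) = 1/(-690) = -1/690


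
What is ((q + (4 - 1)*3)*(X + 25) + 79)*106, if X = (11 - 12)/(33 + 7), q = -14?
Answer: -19451/4 ≈ -4862.8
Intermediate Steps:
X = -1/40 ≈ -0.025000
((q + (4 - 1)*3)*(X + 25) + 79)*106 = ((-14 + (4 - 1)*3)*(-1/40 + 25) + 79)*106 = ((-14 + 3*3)*(999/40) + 79)*106 = ((-14 + 9)*(999/40) + 79)*106 = (-5*999/40 + 79)*106 = (-999/8 + 79)*106 = -367/8*106 = -19451/4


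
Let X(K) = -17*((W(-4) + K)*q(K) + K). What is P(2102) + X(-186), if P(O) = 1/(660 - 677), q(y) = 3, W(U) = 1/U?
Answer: 860927/68 ≈ 12661.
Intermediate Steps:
X(K) = 51/4 - 68*K (X(K) = -17*((1/(-4) + K)*3 + K) = -17*((-¼ + K)*3 + K) = -17*((-¾ + 3*K) + K) = -17*(-¾ + 4*K) = 51/4 - 68*K)
P(O) = -1/17 (P(O) = 1/(-17) = -1/17)
P(2102) + X(-186) = -1/17 + (51/4 - 68*(-186)) = -1/17 + (51/4 + 12648) = -1/17 + 50643/4 = 860927/68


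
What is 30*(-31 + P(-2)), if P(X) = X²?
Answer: -810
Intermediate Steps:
30*(-31 + P(-2)) = 30*(-31 + (-2)²) = 30*(-31 + 4) = 30*(-27) = -810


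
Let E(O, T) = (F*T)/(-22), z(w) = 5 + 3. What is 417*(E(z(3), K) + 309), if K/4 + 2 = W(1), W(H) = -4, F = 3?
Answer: 1432395/11 ≈ 1.3022e+5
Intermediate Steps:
z(w) = 8
K = -24 (K = -8 + 4*(-4) = -8 - 16 = -24)
E(O, T) = -3*T/22 (E(O, T) = (3*T)/(-22) = (3*T)*(-1/22) = -3*T/22)
417*(E(z(3), K) + 309) = 417*(-3/22*(-24) + 309) = 417*(36/11 + 309) = 417*(3435/11) = 1432395/11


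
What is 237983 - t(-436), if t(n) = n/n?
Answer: 237982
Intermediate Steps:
t(n) = 1
237983 - t(-436) = 237983 - 1*1 = 237983 - 1 = 237982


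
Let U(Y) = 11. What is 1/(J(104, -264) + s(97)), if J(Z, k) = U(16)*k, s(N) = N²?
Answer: 1/6505 ≈ 0.00015373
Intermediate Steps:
J(Z, k) = 11*k
1/(J(104, -264) + s(97)) = 1/(11*(-264) + 97²) = 1/(-2904 + 9409) = 1/6505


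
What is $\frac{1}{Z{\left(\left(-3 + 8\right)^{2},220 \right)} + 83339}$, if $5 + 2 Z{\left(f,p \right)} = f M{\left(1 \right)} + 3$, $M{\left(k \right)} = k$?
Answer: $\frac{2}{166701} \approx 1.1998 \cdot 10^{-5}$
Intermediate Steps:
$Z{\left(f,p \right)} = -1 + \frac{f}{2}$ ($Z{\left(f,p \right)} = - \frac{5}{2} + \frac{f 1 + 3}{2} = - \frac{5}{2} + \frac{f + 3}{2} = - \frac{5}{2} + \frac{3 + f}{2} = - \frac{5}{2} + \left(\frac{3}{2} + \frac{f}{2}\right) = -1 + \frac{f}{2}$)
$\frac{1}{Z{\left(\left(-3 + 8\right)^{2},220 \right)} + 83339} = \frac{1}{\left(-1 + \frac{\left(-3 + 8\right)^{2}}{2}\right) + 83339} = \frac{1}{\left(-1 + \frac{5^{2}}{2}\right) + 83339} = \frac{1}{\left(-1 + \frac{1}{2} \cdot 25\right) + 83339} = \frac{1}{\left(-1 + \frac{25}{2}\right) + 83339} = \frac{1}{\frac{23}{2} + 83339} = \frac{1}{\frac{166701}{2}} = \frac{2}{166701}$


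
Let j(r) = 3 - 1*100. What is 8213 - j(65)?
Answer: 8310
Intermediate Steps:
j(r) = -97 (j(r) = 3 - 100 = -97)
8213 - j(65) = 8213 - 1*(-97) = 8213 + 97 = 8310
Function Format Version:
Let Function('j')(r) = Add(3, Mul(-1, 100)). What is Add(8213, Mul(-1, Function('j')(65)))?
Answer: 8310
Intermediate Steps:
Function('j')(r) = -97 (Function('j')(r) = Add(3, -100) = -97)
Add(8213, Mul(-1, Function('j')(65))) = Add(8213, Mul(-1, -97)) = Add(8213, 97) = 8310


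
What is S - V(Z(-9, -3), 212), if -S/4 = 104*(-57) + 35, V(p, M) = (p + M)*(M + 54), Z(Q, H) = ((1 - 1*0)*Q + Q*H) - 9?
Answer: -35214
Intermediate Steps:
Z(Q, H) = -9 + Q + H*Q (Z(Q, H) = ((1 + 0)*Q + H*Q) - 9 = (1*Q + H*Q) - 9 = (Q + H*Q) - 9 = -9 + Q + H*Q)
V(p, M) = (54 + M)*(M + p) (V(p, M) = (M + p)*(54 + M) = (54 + M)*(M + p))
S = 23572 (S = -4*(104*(-57) + 35) = -4*(-5928 + 35) = -4*(-5893) = 23572)
S - V(Z(-9, -3), 212) = 23572 - (212² + 54*212 + 54*(-9 - 9 - 3*(-9)) + 212*(-9 - 9 - 3*(-9))) = 23572 - (44944 + 11448 + 54*(-9 - 9 + 27) + 212*(-9 - 9 + 27)) = 23572 - (44944 + 11448 + 54*9 + 212*9) = 23572 - (44944 + 11448 + 486 + 1908) = 23572 - 1*58786 = 23572 - 58786 = -35214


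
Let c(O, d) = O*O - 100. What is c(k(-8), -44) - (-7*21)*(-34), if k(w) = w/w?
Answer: -5097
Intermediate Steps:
k(w) = 1
c(O, d) = -100 + O² (c(O, d) = O² - 100 = -100 + O²)
c(k(-8), -44) - (-7*21)*(-34) = (-100 + 1²) - (-7*21)*(-34) = (-100 + 1) - (-147)*(-34) = -99 - 1*4998 = -99 - 4998 = -5097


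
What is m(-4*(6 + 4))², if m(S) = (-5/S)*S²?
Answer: 40000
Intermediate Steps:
m(S) = -5*S
m(-4*(6 + 4))² = (-(-20)*(6 + 4))² = (-(-20)*10)² = (-5*(-40))² = 200² = 40000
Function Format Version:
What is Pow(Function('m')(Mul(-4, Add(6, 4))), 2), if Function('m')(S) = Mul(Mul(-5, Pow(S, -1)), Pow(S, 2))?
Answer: 40000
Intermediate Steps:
Function('m')(S) = Mul(-5, S)
Pow(Function('m')(Mul(-4, Add(6, 4))), 2) = Pow(Mul(-5, Mul(-4, Add(6, 4))), 2) = Pow(Mul(-5, Mul(-4, 10)), 2) = Pow(Mul(-5, -40), 2) = Pow(200, 2) = 40000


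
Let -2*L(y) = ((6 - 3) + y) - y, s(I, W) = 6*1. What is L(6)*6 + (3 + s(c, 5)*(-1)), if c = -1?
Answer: -12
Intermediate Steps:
s(I, W) = 6
L(y) = -3/2 (L(y) = -(((6 - 3) + y) - y)/2 = -((3 + y) - y)/2 = -½*3 = -3/2)
L(6)*6 + (3 + s(c, 5)*(-1)) = -3/2*6 + (3 + 6*(-1)) = -9 + (3 - 6) = -9 - 3 = -12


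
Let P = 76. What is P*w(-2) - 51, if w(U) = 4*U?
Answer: -659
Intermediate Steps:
P*w(-2) - 51 = 76*(4*(-2)) - 51 = 76*(-8) - 51 = -608 - 51 = -659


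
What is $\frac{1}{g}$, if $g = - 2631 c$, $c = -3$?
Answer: $\frac{1}{7893} \approx 0.00012669$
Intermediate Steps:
$g = 7893$ ($g = \left(-2631\right) \left(-3\right) = 7893$)
$\frac{1}{g} = \frac{1}{7893}$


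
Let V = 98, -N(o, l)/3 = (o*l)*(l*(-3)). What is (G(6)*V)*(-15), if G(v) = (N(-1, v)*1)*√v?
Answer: 476280*√6 ≈ 1.1666e+6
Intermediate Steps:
N(o, l) = 9*o*l² (N(o, l) = -3*o*l*l*(-3) = -3*l*o*(-3*l) = -(-9)*o*l² = 9*o*l²)
G(v) = -9*v^(5/2) (G(v) = ((9*(-1)*v²)*1)*√v = (-9*v²*1)*√v = (-9*v²)*√v = -9*v^(5/2))
(G(6)*V)*(-15) = (-324*√6*98)*(-15) = -31752*√6*(-15) = 476280*√6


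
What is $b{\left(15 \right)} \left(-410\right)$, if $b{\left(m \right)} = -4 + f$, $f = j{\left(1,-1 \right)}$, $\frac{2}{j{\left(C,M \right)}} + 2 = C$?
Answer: $2460$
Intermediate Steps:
$j{\left(C,M \right)} = \frac{2}{-2 + C}$
$f = -2$ ($f = \frac{2}{-2 + 1} = \frac{2}{-1} = 2 \left(-1\right) = -2$)
$b{\left(m \right)} = -6$ ($b{\left(m \right)} = -4 - 2 = -6$)
$b{\left(15 \right)} \left(-410\right) = \left(-6\right) \left(-410\right) = 2460$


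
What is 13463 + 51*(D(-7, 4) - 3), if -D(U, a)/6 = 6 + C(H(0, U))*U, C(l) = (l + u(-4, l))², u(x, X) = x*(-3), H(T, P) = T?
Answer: 319922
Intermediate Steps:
u(x, X) = -3*x
C(l) = (12 + l)² (C(l) = (l - 3*(-4))² = (l + 12)² = (12 + l)²)
D(U, a) = -36 - 864*U (D(U, a) = -6*(6 + (12 + 0)²*U) = -6*(6 + 12²*U) = -6*(6 + 144*U) = -36 - 864*U)
13463 + 51*(D(-7, 4) - 3) = 13463 + 51*((-36 - 864*(-7)) - 3) = 13463 + 51*((-36 + 6048) - 3) = 13463 + 51*(6012 - 3) = 13463 + 51*6009 = 13463 + 306459 = 319922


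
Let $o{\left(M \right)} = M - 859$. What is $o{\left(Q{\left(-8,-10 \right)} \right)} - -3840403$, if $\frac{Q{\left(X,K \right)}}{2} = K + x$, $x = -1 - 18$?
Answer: $3839486$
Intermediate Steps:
$x = -19$
$Q{\left(X,K \right)} = -38 + 2 K$ ($Q{\left(X,K \right)} = 2 \left(K - 19\right) = 2 \left(-19 + K\right) = -38 + 2 K$)
$o{\left(M \right)} = -859 + M$ ($o{\left(M \right)} = M - 859 = -859 + M$)
$o{\left(Q{\left(-8,-10 \right)} \right)} - -3840403 = \left(-859 + \left(-38 + 2 \left(-10\right)\right)\right) - -3840403 = \left(-859 - 58\right) + 3840403 = -917 + 3840403 = 3839486$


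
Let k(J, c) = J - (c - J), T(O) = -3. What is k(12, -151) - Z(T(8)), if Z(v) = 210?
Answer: -35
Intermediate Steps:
k(J, c) = -c + 2*J (k(J, c) = J + (J - c) = -c + 2*J)
k(12, -151) - Z(T(8)) = (-1*(-151) + 2*12) - 1*210 = (151 + 24) - 210 = 175 - 210 = -35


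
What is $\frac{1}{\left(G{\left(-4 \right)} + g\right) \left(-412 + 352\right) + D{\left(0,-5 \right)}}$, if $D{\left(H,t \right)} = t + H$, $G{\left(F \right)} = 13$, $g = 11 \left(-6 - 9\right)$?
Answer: $\frac{1}{9115} \approx 0.00010971$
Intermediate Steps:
$g = -165$ ($g = 11 \left(-15\right) = -165$)
$D{\left(H,t \right)} = H + t$
$\frac{1}{\left(G{\left(-4 \right)} + g\right) \left(-412 + 352\right) + D{\left(0,-5 \right)}} = \frac{1}{\left(13 - 165\right) \left(-412 + 352\right) + \left(0 - 5\right)} = \frac{1}{\left(-152\right) \left(-60\right) - 5} = \frac{1}{9120 - 5} = \frac{1}{9115}$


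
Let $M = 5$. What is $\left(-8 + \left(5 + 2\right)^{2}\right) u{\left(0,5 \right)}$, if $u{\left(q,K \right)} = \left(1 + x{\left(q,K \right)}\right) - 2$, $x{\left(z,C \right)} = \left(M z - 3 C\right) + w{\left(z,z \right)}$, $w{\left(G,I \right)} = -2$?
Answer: $-738$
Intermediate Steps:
$x{\left(z,C \right)} = -2 - 3 C + 5 z$ ($x{\left(z,C \right)} = \left(5 z - 3 C\right) - 2 = \left(- 3 C + 5 z\right) - 2 = -2 - 3 C + 5 z$)
$u{\left(q,K \right)} = -3 - 3 K + 5 q$ ($u{\left(q,K \right)} = \left(1 - \left(2 - 5 q + 3 K\right)\right) - 2 = \left(-1 - 3 K + 5 q\right) - 2 = -3 - 3 K + 5 q$)
$\left(-8 + \left(5 + 2\right)^{2}\right) u{\left(0,5 \right)} = \left(-8 + \left(5 + 2\right)^{2}\right) \left(-3 - 15 + 5 \cdot 0\right) = \left(-8 + 7^{2}\right) \left(-3 - 15 + 0\right) = \left(-8 + 49\right) \left(-18\right) = 41 \left(-18\right) = -738$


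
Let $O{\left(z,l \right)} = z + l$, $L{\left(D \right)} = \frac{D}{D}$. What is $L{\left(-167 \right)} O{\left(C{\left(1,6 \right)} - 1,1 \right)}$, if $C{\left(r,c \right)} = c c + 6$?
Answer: $42$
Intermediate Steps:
$L{\left(D \right)} = 1$
$C{\left(r,c \right)} = 6 + c^{2}$ ($C{\left(r,c \right)} = c^{2} + 6 = 6 + c^{2}$)
$O{\left(z,l \right)} = l + z$
$L{\left(-167 \right)} O{\left(C{\left(1,6 \right)} - 1,1 \right)} = 1 \left(1 + \left(\left(6 + 6^{2}\right) - 1\right)\right) = 1 \left(1 + \left(\left(6 + 36\right) - 1\right)\right) = 1 \left(1 + \left(42 - 1\right)\right) = 1 \left(1 + 41\right) = 1 \cdot 42 = 42$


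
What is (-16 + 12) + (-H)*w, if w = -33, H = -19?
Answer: -631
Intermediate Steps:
(-16 + 12) + (-H)*w = (-16 + 12) - 1*(-19)*(-33) = -4 + 19*(-33) = -4 - 627 = -631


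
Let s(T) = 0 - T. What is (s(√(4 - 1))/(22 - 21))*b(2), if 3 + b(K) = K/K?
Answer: 2*√3 ≈ 3.4641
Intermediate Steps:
s(T) = -T
b(K) = -2 (b(K) = -3 + K/K = -3 + 1 = -2)
(s(√(4 - 1))/(22 - 21))*b(2) = ((-√(4 - 1))/(22 - 21))*(-2) = ((-√3)/1)*(-2) = (1*(-√3))*(-2) = -√3*(-2) = 2*√3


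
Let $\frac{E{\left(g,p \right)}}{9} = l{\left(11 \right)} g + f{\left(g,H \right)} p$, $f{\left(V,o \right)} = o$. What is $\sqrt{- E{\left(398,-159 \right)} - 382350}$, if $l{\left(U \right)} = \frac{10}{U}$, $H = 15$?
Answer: $\frac{i \sqrt{44061105}}{11} \approx 603.44 i$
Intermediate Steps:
$E{\left(g,p \right)} = 135 p + \frac{90 g}{11}$ ($E{\left(g,p \right)} = 9 \left(\frac{10}{11} g + 15 p\right) = 9 \left(10 \cdot \frac{1}{11} g + 15 p\right) = 9 \left(\frac{10 g}{11} + 15 p\right) = 9 \left(15 p + \frac{10 g}{11}\right) = 135 p + \frac{90 g}{11}$)
$\sqrt{- E{\left(398,-159 \right)} - 382350} = \sqrt{- (135 \left(-159\right) + \frac{90}{11} \cdot 398) - 382350} = \sqrt{- (-21465 + \frac{35820}{11}) - 382350} = \sqrt{\left(-1\right) \left(- \frac{200295}{11}\right) - 382350} = \sqrt{\frac{200295}{11} - 382350} = \sqrt{- \frac{4005555}{11}} = \frac{i \sqrt{44061105}}{11}$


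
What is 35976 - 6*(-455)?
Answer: 38706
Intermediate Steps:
35976 - 6*(-455) = 35976 - 1*(-2730) = 35976 + 2730 = 38706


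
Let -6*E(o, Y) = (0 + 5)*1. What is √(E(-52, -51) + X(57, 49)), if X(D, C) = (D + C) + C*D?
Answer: √104334/6 ≈ 53.835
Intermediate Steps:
E(o, Y) = -⅚ (E(o, Y) = -(0 + 5)/6 = -5/6 = -⅙*5 = -⅚)
X(D, C) = C + D + C*D (X(D, C) = (C + D) + C*D = C + D + C*D)
√(E(-52, -51) + X(57, 49)) = √(-⅚ + (49 + 57 + 49*57)) = √(-⅚ + (49 + 57 + 2793)) = √(-⅚ + 2899) = √(17389/6) = √104334/6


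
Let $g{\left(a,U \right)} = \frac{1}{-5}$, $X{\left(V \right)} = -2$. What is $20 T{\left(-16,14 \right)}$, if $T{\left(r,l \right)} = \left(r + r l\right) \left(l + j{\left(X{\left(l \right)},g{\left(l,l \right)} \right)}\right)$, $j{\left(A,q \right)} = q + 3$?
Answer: $-80640$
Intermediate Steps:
$g{\left(a,U \right)} = - \frac{1}{5}$
$j{\left(A,q \right)} = 3 + q$
$T{\left(r,l \right)} = \left(\frac{14}{5} + l\right) \left(r + l r\right)$ ($T{\left(r,l \right)} = \left(r + r l\right) \left(l + \left(3 - \frac{1}{5}\right)\right) = \left(r + l r\right) \left(l + \frac{14}{5}\right) = \left(r + l r\right) \left(\frac{14}{5} + l\right) = \left(\frac{14}{5} + l\right) \left(r + l r\right)$)
$20 T{\left(-16,14 \right)} = 20 \cdot \frac{1}{5} \left(-16\right) \left(14 + 5 \cdot 14^{2} + 19 \cdot 14\right) = 20 \cdot \frac{1}{5} \left(-16\right) \left(14 + 5 \cdot 196 + 266\right) = 20 \cdot \frac{1}{5} \left(-16\right) \left(14 + 980 + 266\right) = 20 \cdot \frac{1}{5} \left(-16\right) 1260 = 20 \left(-4032\right) = -80640$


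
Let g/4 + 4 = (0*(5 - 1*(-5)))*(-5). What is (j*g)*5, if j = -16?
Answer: 1280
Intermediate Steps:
g = -16 (g = -16 + 4*((0*(5 - 1*(-5)))*(-5)) = -16 + 4*((0*(5 + 5))*(-5)) = -16 + 4*((0*10)*(-5)) = -16 + 4*(0*(-5)) = -16 + 4*0 = -16 + 0 = -16)
(j*g)*5 = -16*(-16)*5 = 256*5 = 1280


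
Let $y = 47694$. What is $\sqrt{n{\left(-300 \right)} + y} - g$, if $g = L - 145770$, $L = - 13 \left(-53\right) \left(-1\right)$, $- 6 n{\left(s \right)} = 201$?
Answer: $146459 + \frac{\sqrt{190642}}{2} \approx 1.4668 \cdot 10^{5}$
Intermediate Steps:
$n{\left(s \right)} = - \frac{67}{2}$ ($n{\left(s \right)} = \left(- \frac{1}{6}\right) 201 = - \frac{67}{2}$)
$L = -689$ ($L = - \left(-689\right) \left(-1\right) = \left(-1\right) 689 = -689$)
$g = -146459$ ($g = -689 - 145770 = -146459$)
$\sqrt{n{\left(-300 \right)} + y} - g = \sqrt{- \frac{67}{2} + 47694} - -146459 = \sqrt{\frac{95321}{2}} + 146459 = \frac{\sqrt{190642}}{2} + 146459 = 146459 + \frac{\sqrt{190642}}{2}$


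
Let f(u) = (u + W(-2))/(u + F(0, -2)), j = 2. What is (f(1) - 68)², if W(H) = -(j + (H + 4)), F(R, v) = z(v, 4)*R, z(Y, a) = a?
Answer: 5041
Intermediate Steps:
F(R, v) = 4*R
W(H) = -6 - H (W(H) = -(2 + (H + 4)) = -(2 + (4 + H)) = -(6 + H) = -6 - H)
f(u) = (-4 + u)/u (f(u) = (u + (-6 - 1*(-2)))/(u + 4*0) = (u + (-6 + 2))/(u + 0) = (u - 4)/u = (-4 + u)/u)
(f(1) - 68)² = ((-4 + 1)/1 - 68)² = (1*(-3) - 68)² = (-3 - 68)² = (-71)² = 5041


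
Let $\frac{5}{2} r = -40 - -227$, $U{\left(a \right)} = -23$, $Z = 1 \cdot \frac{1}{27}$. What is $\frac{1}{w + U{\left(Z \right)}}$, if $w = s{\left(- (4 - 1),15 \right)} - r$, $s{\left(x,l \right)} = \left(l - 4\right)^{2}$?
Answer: $\frac{5}{116} \approx 0.043103$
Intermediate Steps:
$Z = \frac{1}{27}$ ($Z = 1 \cdot \frac{1}{27} = \frac{1}{27} \approx 0.037037$)
$s{\left(x,l \right)} = \left(-4 + l\right)^{2}$
$r = \frac{374}{5}$ ($r = \frac{2 \left(-40 - -227\right)}{5} = \frac{2 \left(-40 + 227\right)}{5} = \frac{2}{5} \cdot 187 = \frac{374}{5} \approx 74.8$)
$w = \frac{231}{5}$ ($w = \left(-4 + 15\right)^{2} - \frac{374}{5} = 11^{2} - \frac{374}{5} = 121 - \frac{374}{5} = \frac{231}{5} \approx 46.2$)
$\frac{1}{w + U{\left(Z \right)}} = \frac{1}{\frac{231}{5} - 23} = \frac{1}{\frac{116}{5}} = \frac{5}{116}$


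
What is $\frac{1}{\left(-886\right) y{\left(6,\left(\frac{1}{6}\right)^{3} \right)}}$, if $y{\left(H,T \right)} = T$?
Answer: $- \frac{108}{443} \approx -0.24379$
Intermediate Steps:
$\frac{1}{\left(-886\right) y{\left(6,\left(\frac{1}{6}\right)^{3} \right)}} = \frac{1}{\left(-886\right) \left(\frac{1}{6}\right)^{3}} = \frac{1}{\left(-886\right) \frac{1}{216}} = \frac{1}{- \frac{443}{108}} = - \frac{108}{443}$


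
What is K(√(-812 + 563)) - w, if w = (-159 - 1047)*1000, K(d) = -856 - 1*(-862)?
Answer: 1206006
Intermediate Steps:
K(d) = 6 (K(d) = -856 + 862 = 6)
w = -1206000 (w = -1206*1000 = -1206000)
K(√(-812 + 563)) - w = 6 - 1*(-1206000) = 6 + 1206000 = 1206006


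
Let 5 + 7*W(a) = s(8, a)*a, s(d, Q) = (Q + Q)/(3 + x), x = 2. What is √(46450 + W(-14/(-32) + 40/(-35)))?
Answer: √713758740870/3920 ≈ 215.52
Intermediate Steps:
s(d, Q) = 2*Q/5 (s(d, Q) = (Q + Q)/(3 + 2) = (2*Q)/5 = (2*Q)*(⅕) = 2*Q/5)
W(a) = -5/7 + 2*a²/35 (W(a) = -5/7 + ((2*a/5)*a)/7 = -5/7 + (2*a²/5)/7 = -5/7 + 2*a²/35)
√(46450 + W(-14/(-32) + 40/(-35))) = √(46450 + (-5/7 + 2*(-14/(-32) + 40/(-35))²/35)) = √(46450 + (-5/7 + 2*(-14*(-1/32) + 40*(-1/35))²/35)) = √(46450 + (-5/7 + 2*(7/16 - 8/7)²/35)) = √(46450 + (-5/7 + 2*(-79/112)²/35)) = √(46450 + (-5/7 + (2/35)*(6241/12544))) = √(46450 + (-5/7 + 6241/219520)) = √(46450 - 150559/219520) = √(10196553441/219520) = √713758740870/3920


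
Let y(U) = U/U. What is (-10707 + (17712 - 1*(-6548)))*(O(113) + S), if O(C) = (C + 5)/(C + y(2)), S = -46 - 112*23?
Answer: -2024750435/57 ≈ -3.5522e+7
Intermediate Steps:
S = -2622 (S = -46 - 2576 = -2622)
y(U) = 1
O(C) = (5 + C)/(1 + C) (O(C) = (C + 5)/(C + 1) = (5 + C)/(1 + C))
(-10707 + (17712 - 1*(-6548)))*(O(113) + S) = (-10707 + (17712 - 1*(-6548)))*((5 + 113)/(1 + 113) - 2622) = (-10707 + (17712 + 6548))*(118/114 - 2622) = (-10707 + 24260)*((1/114)*118 - 2622) = 13553*(59/57 - 2622) = 13553*(-149395/57) = -2024750435/57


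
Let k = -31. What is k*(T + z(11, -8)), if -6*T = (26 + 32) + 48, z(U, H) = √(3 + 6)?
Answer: 1364/3 ≈ 454.67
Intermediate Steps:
z(U, H) = 3 (z(U, H) = √9 = 3)
T = -53/3 (T = -((26 + 32) + 48)/6 = -(58 + 48)/6 = -⅙*106 = -53/3 ≈ -17.667)
k*(T + z(11, -8)) = -31*(-53/3 + 3) = -31*(-44/3) = 1364/3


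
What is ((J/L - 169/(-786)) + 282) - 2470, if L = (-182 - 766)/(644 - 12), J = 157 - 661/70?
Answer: -62892163/27510 ≈ -2286.2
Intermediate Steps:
J = 10329/70 (J = 157 - 661*1/70 = 157 - 661/70 = 10329/70 ≈ 147.56)
L = -3/2 (L = -948/632 = -948*1/632 = -3/2 ≈ -1.5000)
((J/L - 169/(-786)) + 282) - 2470 = ((10329/(70*(-3/2)) - 169/(-786)) + 282) - 2470 = (((10329/70)*(-2/3) - 169*(-1/786)) + 282) - 2470 = ((-3443/35 + 169/786) + 282) - 2470 = (-2700283/27510 + 282) - 2470 = 5057537/27510 - 2470 = -62892163/27510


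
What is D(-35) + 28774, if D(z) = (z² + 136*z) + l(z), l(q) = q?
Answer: 25204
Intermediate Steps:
D(z) = z² + 137*z (D(z) = (z² + 136*z) + z = z² + 137*z)
D(-35) + 28774 = -35*(137 - 35) + 28774 = -35*102 + 28774 = -3570 + 28774 = 25204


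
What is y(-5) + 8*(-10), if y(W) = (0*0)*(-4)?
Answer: -80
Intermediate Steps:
y(W) = 0 (y(W) = 0*(-4) = 0)
y(-5) + 8*(-10) = 0 + 8*(-10) = 0 - 80 = -80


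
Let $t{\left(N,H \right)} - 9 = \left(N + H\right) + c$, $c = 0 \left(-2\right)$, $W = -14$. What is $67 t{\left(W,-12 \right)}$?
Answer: $-1139$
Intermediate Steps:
$c = 0$
$t{\left(N,H \right)} = 9 + H + N$ ($t{\left(N,H \right)} = 9 + \left(\left(N + H\right) + 0\right) = 9 + \left(\left(H + N\right) + 0\right) = 9 + \left(H + N\right) = 9 + H + N$)
$67 t{\left(W,-12 \right)} = 67 \left(9 - 12 - 14\right) = 67 \left(-17\right) = -1139$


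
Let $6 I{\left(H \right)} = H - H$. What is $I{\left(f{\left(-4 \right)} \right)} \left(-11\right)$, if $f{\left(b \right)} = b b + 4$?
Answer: $0$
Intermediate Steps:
$f{\left(b \right)} = 4 + b^{2}$ ($f{\left(b \right)} = b^{2} + 4 = 4 + b^{2}$)
$I{\left(H \right)} = 0$ ($I{\left(H \right)} = \frac{H - H}{6} = \frac{1}{6} \cdot 0 = 0$)
$I{\left(f{\left(-4 \right)} \right)} \left(-11\right) = 0 \left(-11\right) = 0$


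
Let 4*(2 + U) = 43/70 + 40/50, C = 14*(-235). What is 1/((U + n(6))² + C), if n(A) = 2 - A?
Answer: -78400/255436439 ≈ -0.00030693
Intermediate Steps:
C = -3290
U = -461/280 (U = -2 + (43/70 + 40/50)/4 = -2 + (43*(1/70) + 40*(1/50))/4 = -2 + (43/70 + ⅘)/4 = -2 + (¼)*(99/70) = -2 + 99/280 = -461/280 ≈ -1.6464)
1/((U + n(6))² + C) = 1/((-461/280 + (2 - 1*6))² - 3290) = 1/((-461/280 + (2 - 6))² - 3290) = 1/((-461/280 - 4)² - 3290) = 1/((-1581/280)² - 3290) = 1/(2499561/78400 - 3290) = 1/(-255436439/78400) = -78400/255436439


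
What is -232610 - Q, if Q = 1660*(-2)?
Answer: -229290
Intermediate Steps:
Q = -3320
-232610 - Q = -232610 - 1*(-3320) = -232610 + 3320 = -229290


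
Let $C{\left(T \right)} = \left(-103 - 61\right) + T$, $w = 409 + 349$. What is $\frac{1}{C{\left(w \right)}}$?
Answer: $\frac{1}{594} \approx 0.0016835$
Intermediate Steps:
$w = 758$
$C{\left(T \right)} = -164 + T$
$\frac{1}{C{\left(w \right)}} = \frac{1}{-164 + 758} = \frac{1}{594}$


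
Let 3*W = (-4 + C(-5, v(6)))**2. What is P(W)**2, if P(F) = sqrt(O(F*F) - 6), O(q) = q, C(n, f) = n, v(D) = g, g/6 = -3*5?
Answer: 723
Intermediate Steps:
g = -90 (g = 6*(-3*5) = 6*(-15) = -90)
v(D) = -90
W = 27 (W = (-4 - 5)**2/3 = (1/3)*(-9)**2 = (1/3)*81 = 27)
P(F) = sqrt(-6 + F**2) (P(F) = sqrt(F*F - 6) = sqrt(F**2 - 6) = sqrt(-6 + F**2))
P(W)**2 = (sqrt(-6 + 27**2))**2 = (sqrt(-6 + 729))**2 = (sqrt(723))**2 = 723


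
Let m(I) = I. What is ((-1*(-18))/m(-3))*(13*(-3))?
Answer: 234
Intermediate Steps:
((-1*(-18))/m(-3))*(13*(-3)) = ((-1*(-18))/(-3))*(13*(-3)) = -⅓*18*(-39) = -6*(-39) = 234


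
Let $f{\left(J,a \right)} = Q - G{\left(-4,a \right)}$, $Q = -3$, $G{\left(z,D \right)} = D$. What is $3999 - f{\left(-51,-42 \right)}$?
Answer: $3960$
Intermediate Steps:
$f{\left(J,a \right)} = -3 - a$
$3999 - f{\left(-51,-42 \right)} = 3999 - \left(-3 - -42\right) = 3999 - \left(-3 + 42\right) = 3999 - 39 = 3960$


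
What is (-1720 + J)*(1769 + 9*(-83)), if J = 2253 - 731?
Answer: -202356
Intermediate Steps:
J = 1522
(-1720 + J)*(1769 + 9*(-83)) = (-1720 + 1522)*(1769 + 9*(-83)) = -198*(1769 - 747) = -198*1022 = -202356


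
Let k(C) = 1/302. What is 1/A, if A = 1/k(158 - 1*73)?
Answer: 1/302 ≈ 0.0033113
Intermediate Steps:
k(C) = 1/302
A = 302 (A = 1/(1/302) = 302)
1/A = 1/302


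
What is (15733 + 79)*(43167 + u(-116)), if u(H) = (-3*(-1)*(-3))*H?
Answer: 699064332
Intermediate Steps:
u(H) = -9*H (u(H) = (3*(-3))*H = -9*H)
(15733 + 79)*(43167 + u(-116)) = (15733 + 79)*(43167 - 9*(-116)) = 15812*(43167 + 1044) = 15812*44211 = 699064332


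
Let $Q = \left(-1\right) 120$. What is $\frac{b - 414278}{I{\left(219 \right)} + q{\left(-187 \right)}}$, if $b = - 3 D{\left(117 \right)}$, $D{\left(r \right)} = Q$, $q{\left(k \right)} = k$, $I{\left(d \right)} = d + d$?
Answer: $- \frac{413918}{251} \approx -1649.1$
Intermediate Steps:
$I{\left(d \right)} = 2 d$
$Q = -120$
$D{\left(r \right)} = -120$
$b = 360$ ($b = \left(-3\right) \left(-120\right) = 360$)
$\frac{b - 414278}{I{\left(219 \right)} + q{\left(-187 \right)}} = \frac{360 - 414278}{2 \cdot 219 - 187} = - \frac{413918}{438 - 187} = - \frac{413918}{251}$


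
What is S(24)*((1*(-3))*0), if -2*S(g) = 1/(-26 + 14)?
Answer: 0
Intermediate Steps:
S(g) = 1/24 (S(g) = -1/(2*(-26 + 14)) = -½/(-12) = -½*(-1/12) = 1/24)
S(24)*((1*(-3))*0) = ((1*(-3))*0)/24 = (-3*0)/24 = (1/24)*0 = 0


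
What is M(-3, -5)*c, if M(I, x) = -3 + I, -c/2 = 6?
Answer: 72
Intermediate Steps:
c = -12 (c = -2*6 = -12)
M(-3, -5)*c = (-3 - 3)*(-12) = -6*(-12) = 72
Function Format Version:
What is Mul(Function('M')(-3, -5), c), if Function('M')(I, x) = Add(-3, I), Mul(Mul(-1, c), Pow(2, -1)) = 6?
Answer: 72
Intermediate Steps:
c = -12 (c = Mul(-2, 6) = -12)
Mul(Function('M')(-3, -5), c) = Mul(Add(-3, -3), -12) = Mul(-6, -12) = 72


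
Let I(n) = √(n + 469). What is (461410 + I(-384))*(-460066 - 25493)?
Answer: -224041778190 - 485559*√85 ≈ -2.2405e+11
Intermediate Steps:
I(n) = √(469 + n)
(461410 + I(-384))*(-460066 - 25493) = (461410 + √(469 - 384))*(-460066 - 25493) = (461410 + √85)*(-485559) = -224041778190 - 485559*√85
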